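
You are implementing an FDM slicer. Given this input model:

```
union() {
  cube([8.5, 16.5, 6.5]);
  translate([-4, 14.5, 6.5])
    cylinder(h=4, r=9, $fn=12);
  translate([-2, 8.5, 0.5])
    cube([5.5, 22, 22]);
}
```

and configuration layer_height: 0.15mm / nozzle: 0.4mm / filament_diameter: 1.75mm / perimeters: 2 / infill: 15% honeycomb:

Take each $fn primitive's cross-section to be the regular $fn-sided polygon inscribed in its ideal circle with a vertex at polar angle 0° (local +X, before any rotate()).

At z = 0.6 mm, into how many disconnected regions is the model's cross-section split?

1

At z = 0.6 mm: the cube (footprint 8.5×16.5) is included at this height; the cylinder at (-4, 14.5) is not intersected at this z (z outside [6.5, 10.5]); the 5.5×22 cube at (-2, 8.5) contributes its full rectangle; Combining (union): the regions partially overlap (shared area 28.00 mm²), so overlapping operands fuse into one piece — 1 connected region. The result has 1 disconnected region.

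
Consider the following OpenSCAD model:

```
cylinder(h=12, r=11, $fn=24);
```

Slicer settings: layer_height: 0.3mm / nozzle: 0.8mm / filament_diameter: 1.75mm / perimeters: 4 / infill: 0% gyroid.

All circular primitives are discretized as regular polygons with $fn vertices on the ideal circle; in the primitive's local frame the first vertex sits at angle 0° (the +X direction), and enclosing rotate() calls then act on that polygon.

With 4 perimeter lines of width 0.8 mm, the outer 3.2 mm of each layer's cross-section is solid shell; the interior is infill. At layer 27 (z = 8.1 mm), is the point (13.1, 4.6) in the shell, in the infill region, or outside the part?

At z = 8.1 mm: the cylinder: section is a regular 24-gon, circumradius r=11. Overall, the cross-section is a single solid region. The nearest boundary edge runs (10.63, 2.85)→(9.53, 5.50); distance from the point to it = 2.96 mm. The point is not inside any of the regions above, so it lies outside the cross-section (2.96 mm from the nearest boundary).

outside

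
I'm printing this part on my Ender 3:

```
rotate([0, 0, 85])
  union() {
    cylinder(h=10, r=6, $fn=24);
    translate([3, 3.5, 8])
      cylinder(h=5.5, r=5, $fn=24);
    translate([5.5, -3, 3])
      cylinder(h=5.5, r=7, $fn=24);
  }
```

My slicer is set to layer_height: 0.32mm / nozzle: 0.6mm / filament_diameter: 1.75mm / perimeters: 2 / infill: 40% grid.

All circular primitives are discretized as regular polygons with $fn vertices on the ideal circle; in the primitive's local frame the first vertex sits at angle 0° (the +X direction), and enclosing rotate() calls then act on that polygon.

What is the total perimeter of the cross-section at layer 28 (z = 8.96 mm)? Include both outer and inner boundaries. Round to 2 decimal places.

At z = 8.96 mm: the r=6 cylinder gives a regular 24-gon of circumradius 6 (constant along its height) (perimeter = 2·24·6.000·sin(180°/24) = 37.59 mm); the r=5 cylinder at (3, 3.5) contributes a regular 24-gon of circumradius 5 (perimeter = 2·24·5.000·sin(180°/24) = 31.33 mm); the cylinder at (5.5, -3) is absent (z outside [3, 8.5]); Taking the union: the regions partially overlap (shared area 44.56 mm²), so the edge portions inside another operand are dropped and the merged outline is re-measured after clipping — boundary = 44.20 mm; (rotated 85° about Z; rotation is an isometry so areas/perimeters/island counts are preserved). Overall, the cross-section is a single solid region. Total boundary length (outer) = 44.20 mm.

44.20 mm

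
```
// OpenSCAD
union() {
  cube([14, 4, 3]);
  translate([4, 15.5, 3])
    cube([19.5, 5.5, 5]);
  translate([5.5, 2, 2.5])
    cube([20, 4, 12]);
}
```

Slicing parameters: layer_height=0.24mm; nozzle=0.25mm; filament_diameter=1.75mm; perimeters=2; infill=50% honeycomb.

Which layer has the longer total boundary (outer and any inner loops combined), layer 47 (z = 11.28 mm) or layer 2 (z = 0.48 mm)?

layer 47 (z = 11.28 mm)

Layer 47 (z = 11.28): the cube does not reach this height (z outside [0, 3]); the cube at (4, 15.5) does not reach this height (z outside [3, 8]); the cube at (5.5, 2) (footprint 20×4) is included at this height (perimeter 48.00 mm); Taking the union: only the 20×4 cube at (5.5, 2) is present, so the union is just that shape — boundary = 48.00 mm. So its perimeter = 48.00 mm. Layer 2 (z = 0.48): the cube is present — its section is the full 14×4 rectangle (perimeter 36.00 mm); the cube at (4, 15.5) is not intersected at this z (z outside [3, 8]); the cube at (5.5, 2) is not intersected at this z (z outside [2.5, 14.5]); Merging all regions: only the 14×4 cube is present, so the union is just that shape — boundary = 36.00 mm. So its perimeter = 36.00 mm. Layer 47 is larger (48.00 vs 36.00 mm).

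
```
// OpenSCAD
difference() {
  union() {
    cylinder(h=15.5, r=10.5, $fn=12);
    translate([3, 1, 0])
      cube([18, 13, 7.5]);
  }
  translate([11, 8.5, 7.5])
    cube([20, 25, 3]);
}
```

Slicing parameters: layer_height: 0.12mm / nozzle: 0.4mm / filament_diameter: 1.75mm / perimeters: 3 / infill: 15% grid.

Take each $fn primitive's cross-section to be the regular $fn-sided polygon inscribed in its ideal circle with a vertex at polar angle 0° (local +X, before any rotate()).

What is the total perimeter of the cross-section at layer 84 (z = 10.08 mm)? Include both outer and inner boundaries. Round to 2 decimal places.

65.22 mm

At z = 10.08 mm: the r=10.5 cylinder contributes a regular 12-gon of circumradius 10.5 (perimeter = 2·12·10.500·sin(180°/12) = 65.22 mm); the cube at (3, 1) is absent (z outside [0, 7.5]); Taking the union: only the r=10.5 cylinder is present, so the union is just that shape — boundary = 65.22 mm; the 20×25 cube at (11, 8.5) contributes its full rectangle (perimeter 90.00 mm); Taking the first minus the rest: starting from that combined region, the 20×25 cube at (11, 8.5) misses the remaining region (no effect) — boundary = 65.22 mm. Overall, the cross-section is a single solid region. Total boundary length (outer) = 65.22 mm.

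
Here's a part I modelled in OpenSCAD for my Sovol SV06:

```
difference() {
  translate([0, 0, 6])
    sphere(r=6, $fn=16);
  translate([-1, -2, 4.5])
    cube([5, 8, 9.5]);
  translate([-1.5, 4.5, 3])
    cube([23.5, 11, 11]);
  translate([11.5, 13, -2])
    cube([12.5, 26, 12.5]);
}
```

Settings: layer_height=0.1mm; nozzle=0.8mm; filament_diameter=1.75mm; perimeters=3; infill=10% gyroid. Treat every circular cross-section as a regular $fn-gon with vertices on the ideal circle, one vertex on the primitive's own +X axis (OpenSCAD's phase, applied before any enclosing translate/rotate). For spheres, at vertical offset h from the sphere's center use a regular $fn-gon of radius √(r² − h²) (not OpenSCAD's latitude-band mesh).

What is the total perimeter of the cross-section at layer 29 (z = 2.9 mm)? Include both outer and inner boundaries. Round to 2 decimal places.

32.07 mm

At z = 2.9 mm: the r=6 sphere slices to a regular 16-gon of circumradius 5.137 (√(r²−h²) with h=3.1 from center) (perimeter = 2·16·5.137·sin(180°/16) = 32.07 mm); the cube at (-1, -2) is absent (z outside [4.5, 14]); the cube at (-1.5, 4.5) does not reach this height (z outside [3, 14]); the 12.5×26 cube at (11.5, 13) contributes its full rectangle (perimeter 77.00 mm); Taking the first minus the rest: starting from the r=6 sphere, the 12.5×26 cube at (11.5, 13) misses the remaining region (no effect) — boundary = 32.07 mm. Overall, the cross-section is a single solid region. Total boundary length (outer) = 32.07 mm.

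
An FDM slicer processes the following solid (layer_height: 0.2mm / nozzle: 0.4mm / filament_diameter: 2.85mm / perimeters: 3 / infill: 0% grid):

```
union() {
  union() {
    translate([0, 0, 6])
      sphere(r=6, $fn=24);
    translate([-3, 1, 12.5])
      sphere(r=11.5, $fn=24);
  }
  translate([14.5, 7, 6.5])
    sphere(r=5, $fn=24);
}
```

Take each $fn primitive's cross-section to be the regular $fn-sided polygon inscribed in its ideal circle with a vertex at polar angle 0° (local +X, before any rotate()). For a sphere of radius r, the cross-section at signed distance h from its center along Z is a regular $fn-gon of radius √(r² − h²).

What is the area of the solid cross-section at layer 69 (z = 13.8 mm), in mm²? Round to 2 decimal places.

405.50 mm²

At z = 13.8 mm: the sphere does not reach this height (|z−center|=7.800 > r=6); the r=11.5 sphere at (-3, 1) contributes a regular 24-gon of circumradius √(11.5²−1.3²) = 11.426 (area = (24/2)·11.426²·sin(360°/24) = 405.50 mm²); Taking the union: only the r=11.5 sphere at (-3, 1) is present, so the union is just that shape — area = 405.50 mm²; the sphere at (14.5, 7) does not reach this height (|z−center|=7.300 > r=5); Taking the union: only that combined region is present, so the union is just that shape — area = 405.50 mm². Overall, the cross-section is a single solid region. Net area = 405.50 mm².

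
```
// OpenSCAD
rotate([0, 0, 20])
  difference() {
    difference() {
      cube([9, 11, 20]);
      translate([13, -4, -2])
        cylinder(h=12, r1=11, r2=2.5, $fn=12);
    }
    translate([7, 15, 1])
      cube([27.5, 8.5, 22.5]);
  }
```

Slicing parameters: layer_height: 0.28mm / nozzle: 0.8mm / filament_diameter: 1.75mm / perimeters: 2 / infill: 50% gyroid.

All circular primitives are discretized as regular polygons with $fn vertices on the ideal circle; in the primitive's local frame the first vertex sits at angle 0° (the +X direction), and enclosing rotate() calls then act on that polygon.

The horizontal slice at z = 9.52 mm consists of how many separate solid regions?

At z = 9.52 mm: the 9×11 cube contributes its full rectangle; the cone at (13, -4): at t=0.960 of its height the radius interpolates to r₁+(r₂−r₁)t = 2.840, giving a regular 12-gon of that circumradius; Subtracting the remaining from the first: starting from the 9×11 cube, the cone at (13, -4) misses the remaining region (no effect) — 1 connected region; the cube at (7, 15) (footprint 27.5×8.5) is included at this height; After the difference (first − rest): starting from the result so far, the 27.5×8.5 cube at (7, 15) misses the remaining region (no effect) — 1 connected region; (rotated 20° about Z; rotation is an isometry so areas/perimeters/island counts are preserved). The result has 1 disconnected region.

1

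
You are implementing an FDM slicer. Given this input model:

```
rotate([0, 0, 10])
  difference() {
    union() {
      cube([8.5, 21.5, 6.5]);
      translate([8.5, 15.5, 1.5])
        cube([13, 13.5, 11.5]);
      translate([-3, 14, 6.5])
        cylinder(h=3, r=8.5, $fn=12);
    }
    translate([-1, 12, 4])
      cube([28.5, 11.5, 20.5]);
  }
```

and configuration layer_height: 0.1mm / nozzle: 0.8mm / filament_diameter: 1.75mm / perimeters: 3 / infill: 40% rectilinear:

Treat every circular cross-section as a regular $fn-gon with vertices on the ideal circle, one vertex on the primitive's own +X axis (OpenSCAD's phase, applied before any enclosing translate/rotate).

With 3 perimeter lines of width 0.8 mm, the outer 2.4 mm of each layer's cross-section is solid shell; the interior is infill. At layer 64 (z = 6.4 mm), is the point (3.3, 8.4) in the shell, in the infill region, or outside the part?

At z = 6.4 mm: the cube is present — its section is the full 8.5×21.5 rectangle; the cube at (8.5, 15.5) is present — its section is the full 13×13.5 rectangle; the cylinder at (-3, 14) is absent (z outside [6.5, 9.5]); Taking the union: the 2 present regions share edge segments without overlapping in area, so areas simply add but the touching pieces fuse into one outline (the shared edge portions become interior and drop out of the boundary) — 1 connected region; the cube at (-1, 12) (footprint 28.5×11.5) is included at this height; Subtracting the remaining from the first: starting from the result so far, the 28.5×11.5 cube at (-1, 12) partially overlaps it — only the 184.75 mm² overlap (of its 327.75 mm²) is removed, clipping the outline — 2 connected regions; (whole slice rotated 10° about Z — lengths, areas and connectivity unchanged). Overall, the cross-section has 2 separate islands. Undo the 10° rotation: the query point maps to (4.709, 7.699) in the un-rotated model frame. The nearest boundary edge runs (8.50, 12.00)→(8.50, 0.00); distance from the point to it = 3.79 mm. (Shell/infill is judged within the island containing the point — the largest one.) The point is inside the cross-section and 3.79 mm from the nearest boundary — more than the 2.4 mm shell width (3 × 0.8), so it's in the infill interior.

infill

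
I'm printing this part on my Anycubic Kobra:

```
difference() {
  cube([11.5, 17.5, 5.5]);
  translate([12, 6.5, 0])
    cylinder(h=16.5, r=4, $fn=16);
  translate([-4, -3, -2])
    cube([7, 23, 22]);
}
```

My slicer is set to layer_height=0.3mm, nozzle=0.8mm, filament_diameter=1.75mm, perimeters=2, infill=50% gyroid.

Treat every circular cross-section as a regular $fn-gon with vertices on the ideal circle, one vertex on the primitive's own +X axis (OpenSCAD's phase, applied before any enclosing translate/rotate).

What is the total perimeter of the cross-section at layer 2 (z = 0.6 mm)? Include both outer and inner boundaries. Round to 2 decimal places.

At z = 0.6 mm: the cube (footprint 11.5×17.5) is included at this height (perimeter 58.00 mm); the r=4 cylinder at (12, 6.5) contributes a regular 16-gon of circumradius 4 (perimeter = 2·16·4.000·sin(180°/16) = 24.97 mm); the cube at (-4, -3) (footprint 7×23) is included at this height (perimeter 60.00 mm); Taking the first minus the rest: starting from the 11.5×17.5 cube, the r=4 cylinder at (12, 6.5) partially overlaps it — only the 20.54 mm² overlap (of its 48.98 mm²) is removed, clipping the outline; the 7×23 cube at (-4, -3) partially overlaps it — only the 52.50 mm² overlap (of its 161.00 mm²) is removed, clipping the outline — boundary = 55.67 mm. Overall, the cross-section is a single solid region. Total boundary length (outer) = 55.67 mm.

55.67 mm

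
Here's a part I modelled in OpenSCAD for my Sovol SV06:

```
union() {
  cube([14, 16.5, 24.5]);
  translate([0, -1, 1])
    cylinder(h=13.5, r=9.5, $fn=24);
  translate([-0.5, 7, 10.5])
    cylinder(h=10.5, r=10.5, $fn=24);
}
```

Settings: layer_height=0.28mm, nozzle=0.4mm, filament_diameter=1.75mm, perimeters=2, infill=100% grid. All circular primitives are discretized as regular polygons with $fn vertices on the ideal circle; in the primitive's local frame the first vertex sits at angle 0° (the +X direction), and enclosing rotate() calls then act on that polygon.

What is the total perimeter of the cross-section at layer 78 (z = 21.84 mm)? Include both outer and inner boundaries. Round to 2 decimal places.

At z = 21.84 mm: the cube (footprint 14×16.5) is included at this height (perimeter 61.00 mm); the cylinder at (0, -1) is not intersected at this z (z outside [1, 14.5]); the cylinder at (-0.5, 7) does not reach this height (z outside [10.5, 21]); Taking the union: only the 14×16.5 cube is present, so the union is just that shape — boundary = 61.00 mm. Overall, the cross-section is a single solid region. Total boundary length (outer) = 61.00 mm.

61.00 mm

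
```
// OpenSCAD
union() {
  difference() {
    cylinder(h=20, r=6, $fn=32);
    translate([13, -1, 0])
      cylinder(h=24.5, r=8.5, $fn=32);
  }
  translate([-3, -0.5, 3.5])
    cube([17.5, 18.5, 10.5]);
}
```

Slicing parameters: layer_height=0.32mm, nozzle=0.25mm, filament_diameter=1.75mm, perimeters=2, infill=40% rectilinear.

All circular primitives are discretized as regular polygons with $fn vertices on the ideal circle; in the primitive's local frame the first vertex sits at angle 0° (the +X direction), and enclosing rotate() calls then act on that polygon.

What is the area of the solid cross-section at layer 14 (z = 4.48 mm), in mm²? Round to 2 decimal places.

At z = 4.48 mm: the r=6 cylinder contributes a regular 32-gon of circumradius 6 (area = (32/2)·6.000²·sin(360°/32) = 112.37 mm²); the r=8.5 cylinder at (13, -1) contributes a regular 32-gon of circumradius 8.5 (area = (32/2)·8.500²·sin(360°/32) = 225.52 mm²); Taking the first minus the rest: starting from the r=6 cylinder (112.37 mm²), the r=8.5 cylinder at (13, -1) partially overlaps it — only the 5.85 mm² overlap (of its 225.52 mm²) is removed, clipping the outline — area = 106.52 mm²; the cube at (-3, -0.5) (footprint 17.5×18.5) is included at this height (area 323.75 mm²); Taking the union: the regions partially overlap — summed areas 430.27 mm² minus the doubly-counted overlap 46.68 mm² gives 383.59 mm² — area = 383.59 mm². Overall, the cross-section is a single solid region. Net area = 383.59 mm².

383.59 mm²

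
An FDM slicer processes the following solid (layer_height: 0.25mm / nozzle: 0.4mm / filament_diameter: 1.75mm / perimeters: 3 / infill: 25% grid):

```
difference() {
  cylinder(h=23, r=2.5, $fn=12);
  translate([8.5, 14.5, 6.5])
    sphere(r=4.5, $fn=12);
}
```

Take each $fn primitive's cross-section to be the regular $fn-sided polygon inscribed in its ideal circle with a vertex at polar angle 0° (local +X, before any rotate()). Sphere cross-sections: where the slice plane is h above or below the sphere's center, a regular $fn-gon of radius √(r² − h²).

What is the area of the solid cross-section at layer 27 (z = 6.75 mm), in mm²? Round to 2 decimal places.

At z = 6.75 mm: the cylinder: section is a regular 12-gon, circumradius r=2.5 (area = (12/2)·2.500²·sin(360°/12) = 18.75 mm²); the r=4.5 sphere at (8.5, 14.5) contributes a regular 12-gon of circumradius √(4.5²−0.25²) = 4.493 (area = (12/2)·4.493²·sin(360°/12) = 60.56 mm²); Subtracting the remaining from the first: starting from the r=2.5 cylinder (18.75 mm²), the r=4.5 sphere at (8.5, 14.5) misses the remaining region (no effect) — area = 18.75 mm². Overall, the cross-section is a single solid region. Net area = 18.75 mm².

18.75 mm²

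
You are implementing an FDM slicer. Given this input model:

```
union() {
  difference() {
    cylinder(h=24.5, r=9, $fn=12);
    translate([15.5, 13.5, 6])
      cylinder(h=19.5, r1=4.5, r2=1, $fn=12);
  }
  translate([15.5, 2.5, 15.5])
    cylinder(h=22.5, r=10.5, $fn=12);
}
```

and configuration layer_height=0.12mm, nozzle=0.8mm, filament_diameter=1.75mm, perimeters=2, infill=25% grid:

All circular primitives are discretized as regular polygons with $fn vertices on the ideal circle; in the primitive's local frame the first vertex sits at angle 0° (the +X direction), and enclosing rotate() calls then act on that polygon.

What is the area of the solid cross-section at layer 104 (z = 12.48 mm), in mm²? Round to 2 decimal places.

243.00 mm²

At z = 12.48 mm: the cylinder: section is a regular 12-gon, circumradius r=9 (area = (12/2)·9.000²·sin(360°/12) = 243.00 mm²); the cone at (15.5, 13.5) (r1=4.5→r2=1) has section circumradius 3.337 here — a regular 12-gon (area = (12/2)·3.337²·sin(360°/12) = 33.41 mm²); Subtracting the remaining from the first: starting from the r=9 cylinder (243.00 mm²), the cone at (15.5, 13.5) misses the remaining region (no effect) — area = 243.00 mm²; the cylinder at (15.5, 2.5) is not intersected at this z (z outside [15.5, 38]); Taking the union: only the result so far is present, so the union is just that shape — area = 243.00 mm². Overall, the cross-section is a single solid region. Net area = 243.00 mm².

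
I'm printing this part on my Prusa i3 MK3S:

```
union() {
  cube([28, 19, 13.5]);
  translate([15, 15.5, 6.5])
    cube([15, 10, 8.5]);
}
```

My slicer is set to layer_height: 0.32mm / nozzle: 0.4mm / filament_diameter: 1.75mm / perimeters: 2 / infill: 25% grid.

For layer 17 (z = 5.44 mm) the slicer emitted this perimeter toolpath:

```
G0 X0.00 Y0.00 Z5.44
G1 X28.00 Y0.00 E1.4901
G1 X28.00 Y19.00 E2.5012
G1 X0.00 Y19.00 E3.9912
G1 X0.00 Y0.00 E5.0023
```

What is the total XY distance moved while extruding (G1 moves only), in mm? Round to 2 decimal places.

Sum the Euclidean lengths of each G1 segment: total = 94.00 mm.

94.00 mm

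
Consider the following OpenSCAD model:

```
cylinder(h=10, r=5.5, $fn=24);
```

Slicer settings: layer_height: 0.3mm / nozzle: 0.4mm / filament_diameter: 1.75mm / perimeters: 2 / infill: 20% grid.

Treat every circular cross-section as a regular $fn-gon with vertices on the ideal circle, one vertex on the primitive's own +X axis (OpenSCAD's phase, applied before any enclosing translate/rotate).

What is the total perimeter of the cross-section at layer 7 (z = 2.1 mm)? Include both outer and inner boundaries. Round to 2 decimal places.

34.46 mm

At z = 2.1 mm: the cylinder: section is a regular 24-gon, circumradius r=5.5 (perimeter = 2·24·5.500·sin(180°/24) = 34.46 mm). Overall, the cross-section is a single solid region. Total boundary length (outer) = 34.46 mm.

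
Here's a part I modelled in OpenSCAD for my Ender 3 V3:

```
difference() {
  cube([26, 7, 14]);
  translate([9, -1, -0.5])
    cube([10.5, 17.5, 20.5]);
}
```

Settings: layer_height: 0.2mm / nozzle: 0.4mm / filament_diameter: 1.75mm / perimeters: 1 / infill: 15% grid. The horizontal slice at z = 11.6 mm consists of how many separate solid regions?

2

At z = 11.6 mm: the cube (footprint 26×7) is included at this height; the cube at (9, -1) (footprint 10.5×17.5) is included at this height; Subtracting the remaining from the first: starting from the 26×7 cube, the 10.5×17.5 cube at (9, -1) partially overlaps it — only the 73.50 mm² overlap (of its 183.75 mm²) is removed, clipping the outline — 2 connected regions. The result has 2 disconnected regions.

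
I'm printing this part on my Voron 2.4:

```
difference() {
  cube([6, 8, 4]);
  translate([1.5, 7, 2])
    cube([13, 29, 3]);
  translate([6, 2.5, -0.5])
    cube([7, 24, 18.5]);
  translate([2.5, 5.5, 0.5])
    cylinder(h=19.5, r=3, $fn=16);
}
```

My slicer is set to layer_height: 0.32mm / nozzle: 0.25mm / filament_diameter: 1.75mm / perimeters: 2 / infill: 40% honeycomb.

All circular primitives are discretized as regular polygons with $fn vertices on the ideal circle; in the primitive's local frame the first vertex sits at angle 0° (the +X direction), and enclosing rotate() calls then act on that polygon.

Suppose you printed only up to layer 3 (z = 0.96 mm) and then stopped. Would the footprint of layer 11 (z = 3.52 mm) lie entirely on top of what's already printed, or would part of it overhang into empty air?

Compare the two slices. At z = 0.96: the cube (footprint 6×8) is included at this height (area 48.00 mm²); the cube at (1.5, 7) does not reach this height (z outside [2, 5]); the cube at (6, 2.5) (footprint 7×24) is included at this height (area 168.00 mm²); the r=3 cylinder at (2.5, 5.5) gives a regular 16-gon of circumradius 3 (constant along its height) (area = (16/2)·3.000²·sin(360°/16) = 27.55 mm²); After the difference (first − rest): starting from the 6×8 cube (48.00 mm²), the 7×24 cube at (6, 2.5) misses the remaining region (no effect); the r=3 cylinder at (2.5, 5.5) partially overlaps it — only the 25.56 mm² overlap (of its 27.55 mm²) is removed, clipping the outline — area = 22.44 mm². At z = 3.52: the cube is present — its section is the full 6×8 rectangle (area 48.00 mm²); the cube at (1.5, 7) is present — its section is the full 13×29 rectangle (area 377.00 mm²); the cube at (6, 2.5) (footprint 7×24) is included at this height (area 168.00 mm²); the cylinder at (2.5, 5.5): section is a regular 16-gon, circumradius r=3 (area = (16/2)·3.000²·sin(360°/16) = 27.55 mm²); Subtracting the remaining from the first: starting from the 6×8 cube (48.00 mm²), the 13×29 cube at (1.5, 7) partially overlaps it — only the 4.50 mm² overlap (of its 377.00 mm²) is removed, clipping the outline; the 7×24 cube at (6, 2.5) misses the remaining region (no effect); the r=3 cylinder at (2.5, 5.5) partially overlaps it — only the 22.42 mm² overlap (of its 27.55 mm²) is removed, clipping the outline — area = 21.08 mm². Checking containment: the cross-section at z = 3.52 is a subset of the cross-section at z = 0.96.

entirely on top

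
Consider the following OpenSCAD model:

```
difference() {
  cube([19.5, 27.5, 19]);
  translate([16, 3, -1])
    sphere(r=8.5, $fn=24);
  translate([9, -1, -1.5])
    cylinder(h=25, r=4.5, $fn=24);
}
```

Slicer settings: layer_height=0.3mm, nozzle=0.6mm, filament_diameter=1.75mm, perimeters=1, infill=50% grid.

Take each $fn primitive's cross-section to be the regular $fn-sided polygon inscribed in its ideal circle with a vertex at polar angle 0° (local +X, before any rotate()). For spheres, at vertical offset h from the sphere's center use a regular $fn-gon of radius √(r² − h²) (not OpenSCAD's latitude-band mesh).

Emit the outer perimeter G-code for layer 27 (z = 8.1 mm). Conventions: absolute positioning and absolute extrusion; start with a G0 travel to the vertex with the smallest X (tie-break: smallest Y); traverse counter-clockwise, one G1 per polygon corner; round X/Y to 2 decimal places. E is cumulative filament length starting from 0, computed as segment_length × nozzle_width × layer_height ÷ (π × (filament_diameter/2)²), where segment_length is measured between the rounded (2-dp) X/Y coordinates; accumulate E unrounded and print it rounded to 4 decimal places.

G0 X0.00 Y0.00 Z8.10
G1 X4.63 Y0.00 E0.3465
G1 X4.65 Y0.16 E0.3586
G1 X5.10 Y1.25 E0.4468
G1 X5.82 Y2.18 E0.5348
G1 X6.75 Y2.90 E0.6228
G1 X7.84 Y3.35 E0.7111
G1 X9.00 Y3.50 E0.7986
G1 X10.16 Y3.35 E0.8861
G1 X11.25 Y2.90 E0.9744
G1 X12.18 Y2.18 E1.0624
G1 X12.90 Y1.25 E1.1504
G1 X13.35 Y0.16 E1.2387
G1 X13.37 Y0.00 E1.2507
G1 X19.50 Y0.00 E1.7095
G1 X19.50 Y27.50 E3.7675
G1 X0.00 Y27.50 E5.2267
G1 X0.00 Y0.00 E7.2847

At z = 8.1 mm: the cube (footprint 19.5×27.5) is included at this height; the sphere at (16, 3) is absent (|z−center|=9.100 > r=8.5); the r=4.5 cylinder at (9, -1) contributes a regular 24-gon of circumradius 4.5; Taking the first minus the rest: starting from the 19.5×27.5 cube, the r=4.5 cylinder at (9, -1) partially overlaps it — only the 22.58 mm² overlap (of its 62.89 mm²) is removed, clipping the outline — 1 connected region. The outline is a single polygon with 17 vertices. Extrusion per mm of travel: 0.6 × 0.3 / (π × 0.875²) = 0.074835. Accumulating E over each segment gives final E = 7.2847.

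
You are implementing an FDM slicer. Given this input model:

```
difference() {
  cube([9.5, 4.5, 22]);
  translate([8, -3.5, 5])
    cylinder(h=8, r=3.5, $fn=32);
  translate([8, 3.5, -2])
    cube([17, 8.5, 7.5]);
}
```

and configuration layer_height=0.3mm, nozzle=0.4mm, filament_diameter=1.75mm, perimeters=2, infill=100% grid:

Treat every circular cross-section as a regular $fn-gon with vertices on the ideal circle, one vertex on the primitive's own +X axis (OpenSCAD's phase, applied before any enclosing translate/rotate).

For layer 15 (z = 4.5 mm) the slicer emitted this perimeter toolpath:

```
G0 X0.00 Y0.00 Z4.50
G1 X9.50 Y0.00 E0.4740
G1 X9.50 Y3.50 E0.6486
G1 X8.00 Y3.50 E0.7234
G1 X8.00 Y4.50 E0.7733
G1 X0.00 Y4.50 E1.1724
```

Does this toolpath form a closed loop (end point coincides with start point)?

no

Start point (G0): (0.00, 0.00). End point (last G1): the path does not return to the start — open.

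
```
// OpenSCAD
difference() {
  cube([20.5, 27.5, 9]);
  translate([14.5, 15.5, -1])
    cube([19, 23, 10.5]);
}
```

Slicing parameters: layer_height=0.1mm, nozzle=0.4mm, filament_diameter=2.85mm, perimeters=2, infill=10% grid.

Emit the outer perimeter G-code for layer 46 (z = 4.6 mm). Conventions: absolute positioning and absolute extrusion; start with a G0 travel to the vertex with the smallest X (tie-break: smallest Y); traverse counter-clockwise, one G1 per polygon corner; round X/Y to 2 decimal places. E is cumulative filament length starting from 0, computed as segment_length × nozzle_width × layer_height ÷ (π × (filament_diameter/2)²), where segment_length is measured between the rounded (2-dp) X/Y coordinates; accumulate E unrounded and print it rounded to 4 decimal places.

At z = 4.6 mm: the cube (footprint 20.5×27.5) is included at this height; the cube at (14.5, 15.5) (footprint 19×23) is included at this height; Subtracting the remaining from the first: starting from the 20.5×27.5 cube, the 19×23 cube at (14.5, 15.5) partially overlaps it — only the 72.00 mm² overlap (of its 437.00 mm²) is removed, clipping the outline — 1 connected region. The outline is a single polygon with 6 vertices. Extrusion per mm of travel: 0.4 × 0.1 / (π × 1.425²) = 0.006270. Accumulating E over each segment gives final E = 0.6019.

G0 X0.00 Y0.00 Z4.60
G1 X20.50 Y0.00 E0.1285
G1 X20.50 Y15.50 E0.2257
G1 X14.50 Y15.50 E0.2633
G1 X14.50 Y27.50 E0.3386
G1 X0.00 Y27.50 E0.4295
G1 X0.00 Y0.00 E0.6019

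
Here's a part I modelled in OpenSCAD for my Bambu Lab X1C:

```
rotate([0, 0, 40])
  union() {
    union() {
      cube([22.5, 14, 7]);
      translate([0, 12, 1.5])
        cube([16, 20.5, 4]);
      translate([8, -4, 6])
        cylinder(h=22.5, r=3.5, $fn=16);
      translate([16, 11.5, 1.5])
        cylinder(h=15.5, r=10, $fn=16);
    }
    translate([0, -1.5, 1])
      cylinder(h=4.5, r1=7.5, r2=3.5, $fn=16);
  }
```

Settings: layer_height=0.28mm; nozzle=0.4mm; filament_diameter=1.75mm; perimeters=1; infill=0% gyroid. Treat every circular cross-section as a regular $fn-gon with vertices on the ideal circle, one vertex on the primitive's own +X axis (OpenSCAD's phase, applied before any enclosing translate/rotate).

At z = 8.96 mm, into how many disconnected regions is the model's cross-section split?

At z = 8.96 mm: the cube does not reach this height (z outside [0, 7]); the cube at (0, 12) is absent (z outside [1.5, 5.5]); the r=3.5 cylinder at (8, -4) contributes a regular 16-gon of circumradius 3.5; the r=10 cylinder at (16, 11.5) contributes a regular 16-gon of circumradius 10; Merging all regions: the 2 present regions are separate (no shared area or edge), so areas and boundary lengths simply add and each stays a separate island — 2 connected regions; the cone at (0, -1.5) does not reach this height (z outside [1, 5.5]); Taking the union: only the result so far is present, so the union is just that shape — 2 connected regions; (whole slice rotated 40° about Z — lengths, areas and connectivity unchanged). The result has 2 disconnected regions.

2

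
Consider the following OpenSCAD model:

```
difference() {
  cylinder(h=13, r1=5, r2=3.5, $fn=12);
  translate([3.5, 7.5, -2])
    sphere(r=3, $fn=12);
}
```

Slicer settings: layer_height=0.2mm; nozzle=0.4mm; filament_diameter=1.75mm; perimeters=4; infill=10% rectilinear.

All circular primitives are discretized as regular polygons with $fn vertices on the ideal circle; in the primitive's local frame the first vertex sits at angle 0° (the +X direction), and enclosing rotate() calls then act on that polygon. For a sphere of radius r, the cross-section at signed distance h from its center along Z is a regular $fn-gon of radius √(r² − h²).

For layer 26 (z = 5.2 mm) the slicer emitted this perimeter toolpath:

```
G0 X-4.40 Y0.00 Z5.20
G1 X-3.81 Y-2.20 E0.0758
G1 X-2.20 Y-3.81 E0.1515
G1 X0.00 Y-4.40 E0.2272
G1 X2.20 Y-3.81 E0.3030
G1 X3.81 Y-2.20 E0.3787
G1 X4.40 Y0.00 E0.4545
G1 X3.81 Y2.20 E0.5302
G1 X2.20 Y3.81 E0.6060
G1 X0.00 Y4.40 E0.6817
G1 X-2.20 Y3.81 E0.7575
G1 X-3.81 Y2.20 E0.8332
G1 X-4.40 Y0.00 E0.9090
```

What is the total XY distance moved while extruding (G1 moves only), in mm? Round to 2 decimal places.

Sum the Euclidean lengths of each G1 segment: total = 27.33 mm.

27.33 mm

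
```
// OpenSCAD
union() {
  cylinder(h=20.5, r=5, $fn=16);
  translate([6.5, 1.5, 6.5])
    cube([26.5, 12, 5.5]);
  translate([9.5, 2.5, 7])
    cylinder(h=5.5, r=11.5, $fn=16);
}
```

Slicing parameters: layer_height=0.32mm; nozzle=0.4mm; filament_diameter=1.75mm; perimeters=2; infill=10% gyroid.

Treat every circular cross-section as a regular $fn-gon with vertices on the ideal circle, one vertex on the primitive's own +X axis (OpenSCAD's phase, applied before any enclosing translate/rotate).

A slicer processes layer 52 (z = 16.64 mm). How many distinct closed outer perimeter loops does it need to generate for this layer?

1

At z = 16.64 mm: the cylinder: section is a regular 16-gon, circumradius r=5; the cube at (6.5, 1.5) is absent (z outside [6.5, 12]); the cylinder at (9.5, 2.5) does not reach this height (z outside [7, 12.5]); Merging all regions: only the r=5 cylinder is present, so the union is just that shape — 1 connected region. The result has 1 disconnected region.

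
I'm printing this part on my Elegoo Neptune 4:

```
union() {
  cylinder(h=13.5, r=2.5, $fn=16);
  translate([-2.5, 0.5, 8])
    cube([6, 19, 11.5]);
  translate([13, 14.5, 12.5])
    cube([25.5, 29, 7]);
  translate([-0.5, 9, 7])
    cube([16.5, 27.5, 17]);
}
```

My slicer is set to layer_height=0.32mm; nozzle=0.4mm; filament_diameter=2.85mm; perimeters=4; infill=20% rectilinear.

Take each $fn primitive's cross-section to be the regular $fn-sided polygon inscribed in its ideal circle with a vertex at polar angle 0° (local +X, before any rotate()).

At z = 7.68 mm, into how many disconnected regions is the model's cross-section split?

At z = 7.68 mm: the r=2.5 cylinder contributes a regular 16-gon of circumradius 2.5; the cube at (-2.5, 0.5) is absent (z outside [8, 19.5]); the cube at (13, 14.5) does not reach this height (z outside [12.5, 19.5]); the cube at (-0.5, 9) is present — its section is the full 16.5×27.5 rectangle; Merging all regions: the 2 present regions are separate (no shared area or edge), so areas and boundary lengths simply add and each stays a separate island — 2 connected regions. The result has 2 disconnected regions.

2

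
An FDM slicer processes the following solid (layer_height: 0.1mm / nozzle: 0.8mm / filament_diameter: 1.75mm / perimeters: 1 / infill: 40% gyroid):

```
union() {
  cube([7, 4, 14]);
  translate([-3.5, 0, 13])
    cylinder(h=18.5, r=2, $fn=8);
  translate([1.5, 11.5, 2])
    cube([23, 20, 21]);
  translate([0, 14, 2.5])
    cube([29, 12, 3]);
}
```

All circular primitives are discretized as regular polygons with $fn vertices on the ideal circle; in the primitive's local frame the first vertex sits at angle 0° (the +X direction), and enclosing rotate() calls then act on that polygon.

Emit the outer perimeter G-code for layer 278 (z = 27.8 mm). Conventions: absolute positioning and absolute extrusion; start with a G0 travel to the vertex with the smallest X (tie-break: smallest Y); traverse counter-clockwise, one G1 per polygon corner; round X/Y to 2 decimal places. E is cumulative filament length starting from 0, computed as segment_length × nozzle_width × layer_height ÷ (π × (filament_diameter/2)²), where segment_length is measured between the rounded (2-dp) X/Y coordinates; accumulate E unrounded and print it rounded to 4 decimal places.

At z = 27.8 mm: the cube is absent (z outside [0, 14]); the r=2 cylinder at (-3.5, 0) contributes a regular 8-gon of circumradius 2; the cube at (1.5, 11.5) is not intersected at this z (z outside [2, 23]); the cube at (0, 14) is not intersected at this z (z outside [2.5, 5.5]); Merging all regions: only the r=2 cylinder at (-3.5, 0) is present, so the union is just that shape — 1 connected region. The outline is a single polygon with 8 vertices. Extrusion per mm of travel: 0.8 × 0.1 / (π × 0.875²) = 0.033260. Accumulating E over each segment gives final E = 0.4067.

G0 X-5.50 Y0.00 Z27.80
G1 X-4.91 Y-1.41 E0.0508
G1 X-3.50 Y-2.00 E0.1017
G1 X-2.09 Y-1.41 E0.1525
G1 X-1.50 Y0.00 E0.2033
G1 X-2.09 Y1.41 E0.2542
G1 X-3.50 Y2.00 E0.3050
G1 X-4.91 Y1.41 E0.3559
G1 X-5.50 Y0.00 E0.4067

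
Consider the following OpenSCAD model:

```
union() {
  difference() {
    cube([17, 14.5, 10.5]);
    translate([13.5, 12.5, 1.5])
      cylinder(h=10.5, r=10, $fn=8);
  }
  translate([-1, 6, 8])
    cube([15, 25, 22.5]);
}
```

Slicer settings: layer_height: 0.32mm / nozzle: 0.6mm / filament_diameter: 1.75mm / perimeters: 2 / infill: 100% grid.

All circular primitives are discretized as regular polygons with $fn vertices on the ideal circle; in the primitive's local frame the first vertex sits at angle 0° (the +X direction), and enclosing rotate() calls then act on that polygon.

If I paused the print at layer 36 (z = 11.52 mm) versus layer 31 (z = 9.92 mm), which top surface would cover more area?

Layer 36 (z = 11.52): the cube is not intersected at this z (z outside [0, 10.5]); the cylinder at (13.5, 12.5): section is a regular 8-gon, circumradius r=10 (area = (8/2)·10.000²·sin(360°/8) = 282.84 mm²); Taking the first minus the rest: the first operand is absent here, so nothing remains; the 15×25 cube at (-1, 6) contributes its full rectangle (area 375.00 mm²); Merging all regions: only the 15×25 cube at (-1, 6) is present, so the union is just that shape — area = 375.00 mm². So its area = 375.00 mm². Layer 31 (z = 9.92): the 17×14.5 cube contributes its full rectangle (area 246.50 mm²); the r=10 cylinder at (13.5, 12.5) contributes a regular 8-gon of circumradius 10 (area = (8/2)·10.000²·sin(360°/8) = 282.84 mm²); Subtracting the remaining from the first: starting from the 17×14.5 cube (246.50 mm²), the r=10 cylinder at (13.5, 12.5) partially overlaps it — only the 129.35 mm² overlap (of its 282.84 mm²) is removed, clipping the outline — area = 117.15 mm²; the cube at (-1, 6) (footprint 15×25) is included at this height (area 375.00 mm²); Combining (union): the regions partially overlap — summed areas 492.15 mm² minus the doubly-counted overlap 39.33 mm² gives 452.83 mm² — area = 452.83 mm². So its area = 452.83 mm². Layer 31 is larger (452.83 vs 375.00 mm²).

layer 31 (z = 9.92 mm)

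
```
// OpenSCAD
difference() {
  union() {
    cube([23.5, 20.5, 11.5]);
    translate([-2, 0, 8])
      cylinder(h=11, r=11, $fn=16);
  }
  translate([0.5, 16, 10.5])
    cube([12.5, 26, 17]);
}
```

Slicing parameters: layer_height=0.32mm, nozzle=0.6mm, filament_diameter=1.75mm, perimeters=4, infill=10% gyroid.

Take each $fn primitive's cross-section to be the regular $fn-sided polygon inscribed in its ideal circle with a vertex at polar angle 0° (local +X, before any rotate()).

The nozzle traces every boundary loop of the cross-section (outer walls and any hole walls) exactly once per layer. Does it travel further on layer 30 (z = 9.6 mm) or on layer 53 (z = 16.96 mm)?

layer 30 (z = 9.6 mm)

Layer 30 (z = 9.6): the 23.5×20.5 cube contributes its full rectangle (perimeter 88.00 mm); the r=11 cylinder at (-2, 0) gives a regular 16-gon of circumradius 11 (constant along its height) (perimeter = 2·16·11.000·sin(180°/16) = 68.67 mm); Merging all regions: the regions partially overlap (shared area 71.01 mm²), so the edge portions inside another operand are dropped and the merged outline is re-measured after clipping — boundary = 121.94 mm; the cube at (0.5, 16) is absent (z outside [10.5, 27.5]); Taking the first minus the rest: none of the subtracted shapes is present at this height, so the result so far is unchanged — boundary = 121.94 mm. So its perimeter = 121.94 mm. Layer 53 (z = 16.96): the cube is absent (z outside [0, 11.5]); the cylinder at (-2, 0): section is a regular 16-gon, circumradius r=11 (perimeter = 2·16·11.000·sin(180°/16) = 68.67 mm); Taking the union: only the r=11 cylinder at (-2, 0) is present, so the union is just that shape — boundary = 68.67 mm; the 12.5×26 cube at (0.5, 16) contributes its full rectangle (perimeter 77.00 mm); Taking the first minus the rest: starting from that combined region, the 12.5×26 cube at (0.5, 16) misses the remaining region (no effect) — boundary = 68.67 mm. So its perimeter = 68.67 mm. Layer 30 is larger (121.94 vs 68.67 mm).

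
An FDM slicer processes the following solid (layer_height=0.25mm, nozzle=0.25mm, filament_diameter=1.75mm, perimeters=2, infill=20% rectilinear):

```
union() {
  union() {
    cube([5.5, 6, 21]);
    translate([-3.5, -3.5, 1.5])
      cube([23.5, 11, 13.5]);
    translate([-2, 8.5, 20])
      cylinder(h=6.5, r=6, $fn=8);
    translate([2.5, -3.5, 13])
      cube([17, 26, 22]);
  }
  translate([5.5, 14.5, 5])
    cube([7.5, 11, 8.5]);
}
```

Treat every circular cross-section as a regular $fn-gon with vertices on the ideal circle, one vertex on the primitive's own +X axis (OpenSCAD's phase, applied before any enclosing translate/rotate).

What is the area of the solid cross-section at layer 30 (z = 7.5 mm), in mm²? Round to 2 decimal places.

At z = 7.5 mm: the 5.5×6 cube contributes its full rectangle (area 33.00 mm²); the 23.5×11 cube at (-3.5, -3.5) contributes its full rectangle (area 258.50 mm²); the cylinder at (-2, 8.5) is absent (z outside [20, 26.5]); the cube at (2.5, -3.5) does not reach this height (z outside [13, 35]); Taking the union: the 5.5×6 cube lies entirely inside the 23.5×11 cube at (-3.5, -3.5), so the union is just the 23.5×11 cube at (-3.5, -3.5) — area = 258.50 mm²; the 7.5×11 cube at (5.5, 14.5) contributes its full rectangle (area 82.50 mm²); Taking the union: the 2 present regions are separate (no shared area or edge), so areas and boundary lengths simply add and each stays a separate island — area = 341.00 mm². Overall, the cross-section has 2 separate islands. Net area = 341.00 mm².

341.00 mm²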